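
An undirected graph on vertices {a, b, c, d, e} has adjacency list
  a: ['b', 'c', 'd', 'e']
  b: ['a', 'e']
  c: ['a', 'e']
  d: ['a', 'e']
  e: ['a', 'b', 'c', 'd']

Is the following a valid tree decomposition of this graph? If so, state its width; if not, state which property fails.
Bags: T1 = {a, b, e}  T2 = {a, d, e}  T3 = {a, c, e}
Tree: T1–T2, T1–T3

Vertex coverage: the bags together contain {a, b, c, d, e}, the full vertex set. Edge coverage: each edge of G has both endpoints in at least one bag. Running intersection: for every vertex, the bags containing it form a connected subtree. All three properties hold, so this is a valid tree decomposition of width max|bag| − 1 = 2, and hence tw(G) ≤ 2.

Yes; width 2.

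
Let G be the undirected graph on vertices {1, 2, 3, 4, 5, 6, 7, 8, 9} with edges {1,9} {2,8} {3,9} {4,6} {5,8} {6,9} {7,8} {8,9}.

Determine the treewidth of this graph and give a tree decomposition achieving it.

Every bag has size at most 2, so the width is 2 − 1 = 1 and tw(G) ≤ 1. Any graph with an edge has treewidth ≥ 1, and G has the edge 5–8. Therefore the treewidth is 1.

Treewidth 1.
One such decomposition:
Bags: B1 = {5, 8}  B2 = {7, 8}  B3 = {8, 9}  B4 = {3, 9}  B5 = {2, 8}  B6 = {6, 9}  B7 = {4, 6}  B8 = {1, 9}
Tree: B1–B2, B2–B3, B3–B4, B1–B5, B3–B6, B6–B7, B3–B8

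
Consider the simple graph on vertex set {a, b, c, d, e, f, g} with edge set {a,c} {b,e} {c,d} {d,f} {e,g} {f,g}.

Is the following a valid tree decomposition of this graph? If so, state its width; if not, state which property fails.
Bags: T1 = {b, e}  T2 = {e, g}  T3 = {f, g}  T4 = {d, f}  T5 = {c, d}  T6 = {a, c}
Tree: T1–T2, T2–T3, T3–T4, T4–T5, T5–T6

Yes; width 1.

Every vertex of G appears in some bag (union = {a, b, c, d, e, f, g}); every edge is covered by a bag; and for each vertex v the set of bags containing v is connected in the bag tree. The decomposition is therefore valid. The largest bag has 2 vertices, so the width is 1.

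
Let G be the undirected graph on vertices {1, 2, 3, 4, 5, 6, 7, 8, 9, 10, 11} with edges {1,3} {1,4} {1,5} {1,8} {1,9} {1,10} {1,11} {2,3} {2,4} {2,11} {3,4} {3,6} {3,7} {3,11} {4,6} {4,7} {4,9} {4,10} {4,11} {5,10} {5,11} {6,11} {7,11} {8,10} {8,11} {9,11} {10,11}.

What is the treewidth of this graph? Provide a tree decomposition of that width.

Each bag holds 4 vertices, so the decomposition has width 3, which upper-bounds the treewidth. Conversely, {1, 8, 10, 11} is a clique of size 4, and the vertices of any clique must share a bag in every tree decomposition; so some bag has ≥ 4 vertices and tw(G) ≥ 3. Combining the bounds, tw(G) = 3.

Treewidth 3.
Bags: B1 = {1, 8, 10, 11}  B2 = {1, 4, 10, 11}  B3 = {1, 3, 4, 11}  B4 = {1, 5, 10, 11}  B5 = {1, 4, 9, 11}  B6 = {3, 4, 6, 11}  B7 = {2, 3, 4, 11}  B8 = {3, 4, 7, 11}
Tree: B1–B2, B2–B3, B1–B4, B3–B5, B3–B6, B3–B7, B3–B8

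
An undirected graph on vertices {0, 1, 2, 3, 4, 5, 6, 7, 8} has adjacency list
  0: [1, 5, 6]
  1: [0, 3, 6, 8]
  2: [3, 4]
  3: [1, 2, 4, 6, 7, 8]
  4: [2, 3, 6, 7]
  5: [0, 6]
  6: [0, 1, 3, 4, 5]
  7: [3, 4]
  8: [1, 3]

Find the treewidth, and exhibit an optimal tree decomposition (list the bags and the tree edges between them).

Treewidth 2.
Bags: B1 = {3, 4, 7}  B2 = {3, 4, 6}  B3 = {1, 3, 6}  B4 = {0, 1, 6}  B5 = {0, 5, 6}  B6 = {2, 3, 4}  B7 = {1, 3, 8}
Tree: B1–B2, B2–B3, B3–B4, B4–B5, B1–B6, B3–B7

The largest bag has 3 vertices, giving width 2; this decomposition certifies tw(G) ≤ 2. For the lower bound, the 3 vertices {0, 1, 6} are pairwise adjacent, and any tree decomposition puts a clique entirely inside one bag — forcing width ≥ 2. Therefore the treewidth is 2.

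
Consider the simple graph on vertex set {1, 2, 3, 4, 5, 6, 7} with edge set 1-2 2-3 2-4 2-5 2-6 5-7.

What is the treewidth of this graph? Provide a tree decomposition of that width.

Each bag holds 2 vertices, so the decomposition has width 1, which upper-bounds the treewidth. Since G has at least one edge (e.g. 3–2), it is not an edgeless graph, so tw(G) ≥ 1. The upper and lower bounds meet at 1, so that is the treewidth.

Treewidth 1.
Bags: B1 = {2, 3}  B2 = {2, 5}  B3 = {5, 7}  B4 = {2, 6}  B5 = {2, 4}  B6 = {1, 2}
Tree: B1–B2, B2–B3, B1–B4, B4–B5, B4–B6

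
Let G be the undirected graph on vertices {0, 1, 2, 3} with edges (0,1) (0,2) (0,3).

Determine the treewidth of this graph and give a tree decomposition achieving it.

Each bag holds 2 vertices, so the decomposition has width 1, which upper-bounds the treewidth. Any graph with an edge has treewidth ≥ 1, and G has the edge 1–0. The upper and lower bounds meet at 1, so that is the treewidth.

Treewidth 1.
Bags: B1 = {0, 1}  B2 = {0, 3}  B3 = {0, 2}
Tree: B1–B2, B1–B3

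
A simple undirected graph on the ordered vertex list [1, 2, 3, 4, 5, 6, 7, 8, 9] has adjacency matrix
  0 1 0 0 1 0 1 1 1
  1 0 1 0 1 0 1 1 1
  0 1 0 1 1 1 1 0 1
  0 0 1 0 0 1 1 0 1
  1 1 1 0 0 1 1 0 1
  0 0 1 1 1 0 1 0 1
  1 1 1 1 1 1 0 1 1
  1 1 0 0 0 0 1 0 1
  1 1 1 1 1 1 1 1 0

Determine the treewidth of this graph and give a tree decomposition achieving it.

Treewidth 4.
One optimal decomposition is:
Bags: B1 = {3, 4, 6, 7, 9}  B2 = {3, 5, 6, 7, 9}  B3 = {2, 3, 5, 7, 9}  B4 = {1, 2, 5, 7, 9}  B5 = {1, 2, 7, 8, 9}
Tree: B1–B2, B2–B3, B3–B4, B4–B5

The largest bag has 5 vertices, giving width 4; this decomposition certifies tw(G) ≤ 4. For the lower bound, the 5 vertices {1, 2, 7, 8, 9} are pairwise adjacent, and any tree decomposition puts a clique entirely inside one bag — forcing width ≥ 4. Therefore the treewidth is 4.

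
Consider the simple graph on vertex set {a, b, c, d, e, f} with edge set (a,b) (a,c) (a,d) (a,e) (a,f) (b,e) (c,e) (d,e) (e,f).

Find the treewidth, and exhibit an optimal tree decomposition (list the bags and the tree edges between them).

Treewidth 2.
One optimal decomposition is:
Bags: B1 = {a, d, e}  B2 = {a, b, e}  B3 = {a, c, e}  B4 = {a, e, f}
Tree: B1–B2, B1–B3, B3–B4

Each bag holds 3 vertices, so the decomposition has width 2, which upper-bounds the treewidth. Conversely, {a, d, e} is a clique of size 3, and the vertices of any clique must share a bag in every tree decomposition; so some bag has ≥ 3 vertices and tw(G) ≥ 2. Hence tw(G) = 2 exactly.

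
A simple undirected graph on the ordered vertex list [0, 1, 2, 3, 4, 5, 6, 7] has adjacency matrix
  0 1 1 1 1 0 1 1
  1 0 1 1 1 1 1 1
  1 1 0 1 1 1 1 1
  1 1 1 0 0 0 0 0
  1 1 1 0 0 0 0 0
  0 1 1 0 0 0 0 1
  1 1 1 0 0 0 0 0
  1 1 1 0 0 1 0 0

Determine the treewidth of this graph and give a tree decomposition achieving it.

Every bag has size at most 4, so the width is 4 − 1 = 3 and tw(G) ≤ 3. Conversely, {0, 1, 2, 3} is a clique of size 4, and the vertices of any clique must share a bag in every tree decomposition; so some bag has ≥ 4 vertices and tw(G) ≥ 3. Therefore the treewidth is 3.

Treewidth 3.
Bags: B1 = {0, 1, 2, 3}  B2 = {0, 1, 2, 7}  B3 = {1, 2, 5, 7}  B4 = {0, 1, 2, 6}  B5 = {0, 1, 2, 4}
Tree: B1–B2, B2–B3, B2–B4, B4–B5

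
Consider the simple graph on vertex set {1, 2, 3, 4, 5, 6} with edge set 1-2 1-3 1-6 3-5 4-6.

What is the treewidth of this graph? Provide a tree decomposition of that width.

Each bag holds 2 vertices, so the decomposition has width 1, which upper-bounds the treewidth. G has an edge, so its treewidth is at least 1. Hence tw(G) = 1 exactly.

Treewidth 1.
One such decomposition:
Bags: B1 = {1, 2}  B2 = {1, 6}  B3 = {4, 6}  B4 = {1, 3}  B5 = {3, 5}
Tree: B1–B2, B2–B3, B1–B4, B4–B5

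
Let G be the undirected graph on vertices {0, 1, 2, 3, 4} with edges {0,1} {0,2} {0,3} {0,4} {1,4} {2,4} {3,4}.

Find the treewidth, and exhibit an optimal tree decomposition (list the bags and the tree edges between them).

Treewidth 2.
One such decomposition:
Bags: B1 = {0, 2, 4}  B2 = {0, 1, 4}  B3 = {0, 3, 4}
Tree: B1–B2, B1–B3

Each bag holds 3 vertices, so the decomposition has width 2, which upper-bounds the treewidth. For the lower bound, the 3 vertices {0, 1, 4} are pairwise adjacent, and any tree decomposition puts a clique entirely inside one bag — forcing width ≥ 2. Therefore the treewidth is 2.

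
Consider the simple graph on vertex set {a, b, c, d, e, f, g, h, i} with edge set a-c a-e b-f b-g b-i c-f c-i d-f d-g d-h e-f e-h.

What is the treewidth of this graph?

3

A width-3 tree decomposition is:
Bags: B1 = {b, c, g, i}  B2 = {b, c, f, g}  B3 = {c, d, f, g}  B4 = {a, c, d, f}  B5 = {a, d, e, f}  B6 = {a, d, e, h}
Tree: B1–B2, B2–B3, B3–B4, B4–B5, B5–B6
The largest bag has 4 vertices, giving width 3; this decomposition certifies tw(G) ≤ 3. For the lower bound: the 4 vertex sets {b,g,i}, {c}, {f}, {a,d,e,h} are disjoint, each induces a connected subgraph, and every pair is joined by at least one edge of G. Contracting each set to a single vertex therefore yields K_{4} as a minor, and since treewidth is minor-monotone, tw(G) ≥ tw(K_{4}) = 3. Therefore the treewidth is 3.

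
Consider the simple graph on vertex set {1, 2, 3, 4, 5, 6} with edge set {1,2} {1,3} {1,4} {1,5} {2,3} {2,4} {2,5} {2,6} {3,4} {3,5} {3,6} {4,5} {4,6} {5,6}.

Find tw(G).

A width-4 tree decomposition is:
Bags: B1 = {1, 2, 3, 4, 5}  B2 = {2, 3, 4, 5, 6}
Tree: B1–B2
Every bag has size at most 5, so the width is 5 − 1 = 4 and tw(G) ≤ 4. Conversely, {1, 2, 3, 4, 5} is a clique of size 5, and the vertices of any clique must share a bag in every tree decomposition; so some bag has ≥ 5 vertices and tw(G) ≥ 4. The upper and lower bounds meet at 4, so that is the treewidth.

4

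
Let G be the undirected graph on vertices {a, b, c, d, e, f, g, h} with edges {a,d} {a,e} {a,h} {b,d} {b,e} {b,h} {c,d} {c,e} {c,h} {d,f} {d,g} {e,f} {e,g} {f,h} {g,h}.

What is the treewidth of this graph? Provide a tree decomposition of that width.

Each bag holds 4 vertices, so the decomposition has width 3, which upper-bounds the treewidth. For the lower bound: the 4 vertex sets {f,h}, {c,d}, {e}, {a} are disjoint, each induces a connected subgraph, and every pair is joined by at least one edge of G. Contracting each set to a single vertex therefore yields K_{4} as a minor, and since treewidth is minor-monotone, tw(G) ≥ tw(K_{4}) = 3. Hence tw(G) = 3 exactly.

Treewidth 3.
One optimal decomposition is:
Bags: B1 = {d, e, f, h}  B2 = {c, d, e, h}  B3 = {a, d, e, h}  B4 = {d, e, g, h}  B5 = {b, d, e, h}
Tree: B1–B2, B2–B3, B3–B4, B4–B5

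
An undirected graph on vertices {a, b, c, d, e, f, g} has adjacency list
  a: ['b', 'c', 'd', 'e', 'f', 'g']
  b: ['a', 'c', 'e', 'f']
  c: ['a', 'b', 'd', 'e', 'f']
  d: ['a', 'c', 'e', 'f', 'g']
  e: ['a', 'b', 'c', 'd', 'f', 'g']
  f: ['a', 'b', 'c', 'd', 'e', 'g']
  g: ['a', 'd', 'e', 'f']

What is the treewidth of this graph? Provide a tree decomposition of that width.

Treewidth 4.
One such decomposition:
Bags: B1 = {a, c, d, e, f}  B2 = {a, b, c, e, f}  B3 = {a, d, e, f, g}
Tree: B1–B2, B1–B3

Every bag has size at most 5, so the width is 5 − 1 = 4 and tw(G) ≤ 4. On the other hand G contains the 5-clique {a, d, e, f, g}. A clique must lie in a single bag of any decomposition, so no decomposition can have width below 4. The upper and lower bounds meet at 4, so that is the treewidth.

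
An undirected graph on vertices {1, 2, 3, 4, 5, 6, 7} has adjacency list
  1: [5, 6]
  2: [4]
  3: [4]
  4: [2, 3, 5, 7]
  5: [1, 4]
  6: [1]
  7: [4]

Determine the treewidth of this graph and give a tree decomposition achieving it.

Each bag holds 2 vertices, so the decomposition has width 1, which upper-bounds the treewidth. Since G has at least one edge (e.g. 5–4), it is not an edgeless graph, so tw(G) ≥ 1. Combining the bounds, tw(G) = 1.

Treewidth 1.
Bags: B1 = {4, 5}  B2 = {2, 4}  B3 = {1, 5}  B4 = {3, 4}  B5 = {4, 7}  B6 = {1, 6}
Tree: B1–B2, B1–B3, B1–B4, B1–B5, B3–B6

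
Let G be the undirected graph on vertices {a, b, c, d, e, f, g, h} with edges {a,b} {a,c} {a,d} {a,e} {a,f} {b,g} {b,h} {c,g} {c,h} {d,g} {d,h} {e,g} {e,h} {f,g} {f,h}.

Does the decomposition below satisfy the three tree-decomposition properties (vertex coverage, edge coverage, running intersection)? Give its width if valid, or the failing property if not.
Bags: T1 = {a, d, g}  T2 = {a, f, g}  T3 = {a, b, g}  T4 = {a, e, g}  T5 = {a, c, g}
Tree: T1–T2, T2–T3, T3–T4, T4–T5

A tree decomposition must satisfy three properties: every vertex lies in some bag; for every edge, both endpoints lie together in some bag; and for every vertex, the bags containing it form a connected subtree. Here vertex h appears in no bag, so the decomposition is invalid.

No — vertex h appears in no bag.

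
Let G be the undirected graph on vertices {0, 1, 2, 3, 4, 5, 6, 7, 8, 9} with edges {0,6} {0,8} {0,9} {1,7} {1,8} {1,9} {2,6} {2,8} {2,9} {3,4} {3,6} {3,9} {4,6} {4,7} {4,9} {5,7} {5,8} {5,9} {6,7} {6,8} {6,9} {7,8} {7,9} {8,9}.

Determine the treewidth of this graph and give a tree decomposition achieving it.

Every bag has size at most 4, so the width is 4 − 1 = 3 and tw(G) ≤ 3. Conversely, {1, 7, 8, 9} is a clique of size 4, and the vertices of any clique must share a bag in every tree decomposition; so some bag has ≥ 4 vertices and tw(G) ≥ 3. Hence tw(G) = 3 exactly.

Treewidth 3.
One such decomposition:
Bags: B1 = {3, 4, 6, 9}  B2 = {4, 6, 7, 9}  B3 = {6, 7, 8, 9}  B4 = {1, 7, 8, 9}  B5 = {0, 6, 8, 9}  B6 = {5, 7, 8, 9}  B7 = {2, 6, 8, 9}
Tree: B1–B2, B2–B3, B3–B4, B3–B5, B4–B6, B5–B7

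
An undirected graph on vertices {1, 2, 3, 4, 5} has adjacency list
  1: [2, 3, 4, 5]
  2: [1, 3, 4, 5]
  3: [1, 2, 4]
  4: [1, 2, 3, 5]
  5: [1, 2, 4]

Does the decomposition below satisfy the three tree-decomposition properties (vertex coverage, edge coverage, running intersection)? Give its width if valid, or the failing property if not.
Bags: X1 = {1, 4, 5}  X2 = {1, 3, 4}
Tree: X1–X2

A tree decomposition must satisfy three properties: every vertex lies in some bag; for every edge, both endpoints lie together in some bag; and for every vertex, the bags containing it form a connected subtree. Here vertex 2 appears in no bag, so the decomposition is invalid.

No — vertex 2 appears in no bag.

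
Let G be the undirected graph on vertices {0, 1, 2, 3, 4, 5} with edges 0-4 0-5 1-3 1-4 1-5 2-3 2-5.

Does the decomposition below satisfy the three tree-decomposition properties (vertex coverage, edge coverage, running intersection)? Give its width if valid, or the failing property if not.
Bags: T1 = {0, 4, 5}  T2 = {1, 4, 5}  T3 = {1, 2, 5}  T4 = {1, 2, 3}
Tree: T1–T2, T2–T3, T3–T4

Yes; width 2.

Vertex coverage: the bags together contain {0, 1, 2, 3, 4, 5}, the full vertex set. Edge coverage: each edge of G has both endpoints in at least one bag. Running intersection: for every vertex, the bags containing it form a connected subtree. All three properties hold, so this is a valid tree decomposition of width max|bag| − 1 = 2, and hence tw(G) ≤ 2.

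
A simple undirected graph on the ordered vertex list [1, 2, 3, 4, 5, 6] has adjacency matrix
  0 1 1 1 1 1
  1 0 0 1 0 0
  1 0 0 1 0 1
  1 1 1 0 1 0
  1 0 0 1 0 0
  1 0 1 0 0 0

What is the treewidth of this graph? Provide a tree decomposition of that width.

Treewidth 2.
Bags: B1 = {1, 3, 4}  B2 = {1, 3, 6}  B3 = {1, 2, 4}  B4 = {1, 4, 5}
Tree: B1–B2, B1–B3, B1–B4

Every bag has size at most 3, so the width is 3 − 1 = 2 and tw(G) ≤ 2. For the lower bound, the 3 vertices {1, 2, 4} are pairwise adjacent, and any tree decomposition puts a clique entirely inside one bag — forcing width ≥ 2. The upper and lower bounds meet at 2, so that is the treewidth.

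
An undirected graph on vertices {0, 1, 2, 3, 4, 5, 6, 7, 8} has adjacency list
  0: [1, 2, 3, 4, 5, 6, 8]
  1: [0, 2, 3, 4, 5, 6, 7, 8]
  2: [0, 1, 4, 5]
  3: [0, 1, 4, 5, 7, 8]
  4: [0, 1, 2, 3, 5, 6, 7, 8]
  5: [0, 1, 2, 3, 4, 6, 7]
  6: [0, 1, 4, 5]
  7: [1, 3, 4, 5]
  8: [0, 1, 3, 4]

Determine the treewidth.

A width-4 tree decomposition is:
Bags: B1 = {0, 1, 3, 4, 5}  B2 = {0, 1, 2, 4, 5}  B3 = {0, 1, 3, 4, 8}  B4 = {0, 1, 4, 5, 6}  B5 = {1, 3, 4, 5, 7}
Tree: B1–B2, B1–B3, B1–B4, B1–B5
Each bag holds 5 vertices, so the decomposition has width 4, which upper-bounds the treewidth. On the other hand G contains the 5-clique {0, 1, 3, 4, 8}. A clique must lie in a single bag of any decomposition, so no decomposition can have width below 4. Hence tw(G) = 4 exactly.

4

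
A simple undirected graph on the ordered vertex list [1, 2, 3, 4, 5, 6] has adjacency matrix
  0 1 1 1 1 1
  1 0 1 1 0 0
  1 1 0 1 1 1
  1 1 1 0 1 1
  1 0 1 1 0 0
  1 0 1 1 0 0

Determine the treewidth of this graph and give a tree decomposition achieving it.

Treewidth 3.
One such decomposition:
Bags: B1 = {1, 3, 4, 5}  B2 = {1, 3, 4, 6}  B3 = {1, 2, 3, 4}
Tree: B1–B2, B1–B3

The largest bag has 4 vertices, giving width 3; this decomposition certifies tw(G) ≤ 3. For the lower bound, the 4 vertices {1, 2, 3, 4} are pairwise adjacent, and any tree decomposition puts a clique entirely inside one bag — forcing width ≥ 3. Hence tw(G) = 3 exactly.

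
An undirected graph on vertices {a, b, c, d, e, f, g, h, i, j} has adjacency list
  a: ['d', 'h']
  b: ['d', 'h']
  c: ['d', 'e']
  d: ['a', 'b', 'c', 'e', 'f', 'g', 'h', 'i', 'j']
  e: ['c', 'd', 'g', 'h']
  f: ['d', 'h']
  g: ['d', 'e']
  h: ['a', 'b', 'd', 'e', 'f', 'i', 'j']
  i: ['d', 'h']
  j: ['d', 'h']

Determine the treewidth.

A width-2 tree decomposition is:
Bags: B1 = {d, e, h}  B2 = {b, d, h}  B3 = {d, h, i}  B4 = {c, d, e}  B5 = {d, f, h}  B6 = {d, e, g}  B7 = {d, h, j}  B8 = {a, d, h}
Tree: B1–B2, B2–B3, B1–B4, B2–B5, B1–B6, B5–B7, B7–B8
Every bag has size at most 3, so the width is 3 − 1 = 2 and tw(G) ≤ 2. Conversely, {d, e, g} is a clique of size 3, and the vertices of any clique must share a bag in every tree decomposition; so some bag has ≥ 3 vertices and tw(G) ≥ 2. Combining the bounds, tw(G) = 2.

2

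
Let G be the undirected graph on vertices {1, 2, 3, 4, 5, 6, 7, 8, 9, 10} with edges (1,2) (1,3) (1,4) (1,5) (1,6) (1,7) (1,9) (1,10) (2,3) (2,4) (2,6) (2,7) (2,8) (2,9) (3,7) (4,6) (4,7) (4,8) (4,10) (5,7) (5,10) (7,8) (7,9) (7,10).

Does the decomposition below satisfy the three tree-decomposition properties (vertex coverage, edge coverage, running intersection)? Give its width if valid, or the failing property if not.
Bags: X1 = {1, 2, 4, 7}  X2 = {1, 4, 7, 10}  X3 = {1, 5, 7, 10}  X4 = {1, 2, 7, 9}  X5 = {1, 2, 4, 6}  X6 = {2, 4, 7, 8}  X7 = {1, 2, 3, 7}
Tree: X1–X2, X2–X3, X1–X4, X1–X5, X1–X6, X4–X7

Yes; width 3.

Vertex coverage: the bags together contain {1, 2, 3, 4, 5, 6, 7, 8, 9, 10}, the full vertex set. Edge coverage: each edge of G has both endpoints in at least one bag. Running intersection: for every vertex, the bags containing it form a connected subtree. All three properties hold, so this is a valid tree decomposition of width max|bag| − 1 = 3, and hence tw(G) ≤ 3.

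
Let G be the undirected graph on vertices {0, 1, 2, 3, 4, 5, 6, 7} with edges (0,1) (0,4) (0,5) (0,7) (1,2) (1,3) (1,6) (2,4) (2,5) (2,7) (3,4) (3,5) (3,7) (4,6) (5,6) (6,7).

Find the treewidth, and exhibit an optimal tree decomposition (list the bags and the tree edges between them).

Treewidth 4.
Bags: B1 = {1, 2, 4, 5, 7}  B2 = {1, 3, 4, 5, 7}  B3 = {1, 4, 5, 6, 7}  B4 = {0, 1, 4, 5, 7}
Tree: B1–B2, B2–B3, B3–B4

The largest bag has 5 vertices, giving width 4; this decomposition certifies tw(G) ≤ 4. For the lower bound: the 5 vertex sets {2,4}, {3,5}, {6,7}, {1}, {0} are disjoint, each induces a connected subgraph, and every pair is joined by at least one edge of G. Contracting each set to a single vertex therefore yields K_{5} as a minor, and since treewidth is minor-monotone, tw(G) ≥ tw(K_{5}) = 4. The upper and lower bounds meet at 4, so that is the treewidth.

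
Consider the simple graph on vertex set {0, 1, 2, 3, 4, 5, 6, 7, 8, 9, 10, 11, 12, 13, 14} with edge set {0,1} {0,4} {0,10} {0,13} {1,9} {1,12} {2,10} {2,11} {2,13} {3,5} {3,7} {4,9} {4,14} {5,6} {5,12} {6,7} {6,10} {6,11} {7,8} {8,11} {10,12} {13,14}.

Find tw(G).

3

A width-3 tree decomposition is:
Bags: B1 = {3, 7, 8, 11}  B2 = {3, 6, 7, 11}  B3 = {3, 5, 6, 11}  B4 = {2, 5, 6, 11}  B5 = {2, 5, 6, 10}  B6 = {2, 5, 10, 12}  B7 = {2, 10, 12, 13}  B8 = {0, 10, 12, 13}  B9 = {0, 1, 12, 13}  B10 = {0, 1, 13, 14}  B11 = {0, 1, 4, 14}  B12 = {1, 4, 9, 14}
Tree: B1–B2, B2–B3, B3–B4, B4–B5, B5–B6, B6–B7, B7–B8, B8–B9, B9–B10, B10–B11, B11–B12
Every bag has size at most 4, so the width is 4 − 1 = 3 and tw(G) ≤ 3. For the lower bound: the 4 vertex sets {3,7,8}, {11}, {6}, {2,5,10,12} are disjoint, each induces a connected subgraph, and every pair is joined by at least one edge of G. Contracting each set to a single vertex therefore yields K_{4} as a minor, and since treewidth is minor-monotone, tw(G) ≥ tw(K_{4}) = 3. Combining the bounds, tw(G) = 3.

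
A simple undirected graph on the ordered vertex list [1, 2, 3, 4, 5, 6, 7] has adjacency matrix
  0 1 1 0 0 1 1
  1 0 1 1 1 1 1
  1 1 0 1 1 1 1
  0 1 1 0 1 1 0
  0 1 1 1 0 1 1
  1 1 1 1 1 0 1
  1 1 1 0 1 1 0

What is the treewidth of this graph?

A width-4 tree decomposition is:
Bags: B1 = {2, 3, 5, 6, 7}  B2 = {2, 3, 4, 5, 6}  B3 = {1, 2, 3, 6, 7}
Tree: B1–B2, B1–B3
The largest bag has 5 vertices, giving width 4; this decomposition certifies tw(G) ≤ 4. On the other hand G contains the 5-clique {1, 2, 3, 6, 7}. A clique must lie in a single bag of any decomposition, so no decomposition can have width below 4. Hence tw(G) = 4 exactly.

4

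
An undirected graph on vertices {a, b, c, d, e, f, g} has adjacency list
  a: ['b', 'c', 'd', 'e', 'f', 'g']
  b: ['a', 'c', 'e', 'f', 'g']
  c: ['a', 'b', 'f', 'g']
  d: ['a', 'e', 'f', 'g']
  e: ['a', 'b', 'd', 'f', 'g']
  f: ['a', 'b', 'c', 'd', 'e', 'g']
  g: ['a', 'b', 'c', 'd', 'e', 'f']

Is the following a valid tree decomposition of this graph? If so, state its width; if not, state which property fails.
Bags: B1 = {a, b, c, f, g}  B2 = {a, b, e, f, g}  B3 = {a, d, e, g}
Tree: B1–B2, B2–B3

No — edge (f,d) lies in no bag.

A tree decomposition must satisfy three properties: every vertex lies in some bag; for every edge, both endpoints lie together in some bag; and for every vertex, the bags containing it form a connected subtree. Here edge (f,d) lies in no bag, so the decomposition is invalid.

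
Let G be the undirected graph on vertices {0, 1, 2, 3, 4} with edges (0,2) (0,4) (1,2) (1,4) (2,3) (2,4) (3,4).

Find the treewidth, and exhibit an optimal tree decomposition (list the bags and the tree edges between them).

Treewidth 2.
Bags: B1 = {2, 3, 4}  B2 = {0, 2, 4}  B3 = {1, 2, 4}
Tree: B1–B2, B1–B3

Every bag has size at most 3, so the width is 3 − 1 = 2 and tw(G) ≤ 2. On the other hand G contains the 3-clique {0, 2, 4}. A clique must lie in a single bag of any decomposition, so no decomposition can have width below 2. Combining the bounds, tw(G) = 2.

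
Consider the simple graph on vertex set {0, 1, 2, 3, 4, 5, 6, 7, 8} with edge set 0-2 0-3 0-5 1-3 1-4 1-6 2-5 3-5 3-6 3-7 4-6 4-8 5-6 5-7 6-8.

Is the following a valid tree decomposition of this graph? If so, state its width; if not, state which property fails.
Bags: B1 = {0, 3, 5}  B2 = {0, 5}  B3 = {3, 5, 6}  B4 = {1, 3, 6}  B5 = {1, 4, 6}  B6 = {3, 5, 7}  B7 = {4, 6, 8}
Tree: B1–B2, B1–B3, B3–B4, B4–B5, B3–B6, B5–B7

A tree decomposition must satisfy three properties: every vertex lies in some bag; for every edge, both endpoints lie together in some bag; and for every vertex, the bags containing it form a connected subtree. Here vertex 2 appears in no bag, so the decomposition is invalid.

No — vertex 2 appears in no bag.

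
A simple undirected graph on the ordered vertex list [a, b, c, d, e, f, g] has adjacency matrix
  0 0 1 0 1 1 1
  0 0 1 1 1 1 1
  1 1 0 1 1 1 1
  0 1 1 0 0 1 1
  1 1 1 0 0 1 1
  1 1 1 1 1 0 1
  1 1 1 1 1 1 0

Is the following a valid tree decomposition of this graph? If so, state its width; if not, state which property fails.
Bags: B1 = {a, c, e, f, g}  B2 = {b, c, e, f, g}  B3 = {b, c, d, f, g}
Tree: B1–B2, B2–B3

Yes; width 4.

Vertex coverage: the bags together contain {a, b, c, d, e, f, g}, the full vertex set. Edge coverage: each edge of G has both endpoints in at least one bag. Running intersection: for every vertex, the bags containing it form a connected subtree. All three properties hold, so this is a valid tree decomposition of width max|bag| − 1 = 4, and hence tw(G) ≤ 4.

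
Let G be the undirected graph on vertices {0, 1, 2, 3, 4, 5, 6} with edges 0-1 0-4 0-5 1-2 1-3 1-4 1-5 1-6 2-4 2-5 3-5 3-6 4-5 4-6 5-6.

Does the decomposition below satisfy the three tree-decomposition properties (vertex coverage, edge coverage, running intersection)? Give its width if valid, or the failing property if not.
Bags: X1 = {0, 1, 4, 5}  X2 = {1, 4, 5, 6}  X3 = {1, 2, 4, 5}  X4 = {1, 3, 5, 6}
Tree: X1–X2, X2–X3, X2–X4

Vertex coverage: the bags together contain {0, 1, 2, 3, 4, 5, 6}, the full vertex set. Edge coverage: each edge of G has both endpoints in at least one bag. Running intersection: for every vertex, the bags containing it form a connected subtree. All three properties hold, so this is a valid tree decomposition of width max|bag| − 1 = 3, and hence tw(G) ≤ 3.

Yes; width 3.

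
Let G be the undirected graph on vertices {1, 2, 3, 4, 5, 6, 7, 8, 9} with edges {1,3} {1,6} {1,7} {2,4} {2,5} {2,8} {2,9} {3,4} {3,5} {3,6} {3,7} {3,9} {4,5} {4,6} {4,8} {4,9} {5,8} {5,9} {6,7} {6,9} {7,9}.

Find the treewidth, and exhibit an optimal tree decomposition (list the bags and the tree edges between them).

Treewidth 3.
One optimal decomposition is:
Bags: B1 = {2, 4, 5, 8}  B2 = {2, 4, 5, 9}  B3 = {3, 4, 5, 9}  B4 = {3, 4, 6, 9}  B5 = {3, 6, 7, 9}  B6 = {1, 3, 6, 7}
Tree: B1–B2, B2–B3, B3–B4, B4–B5, B5–B6

The largest bag has 4 vertices, giving width 3; this decomposition certifies tw(G) ≤ 3. Conversely, {2, 4, 5, 8} is a clique of size 4, and the vertices of any clique must share a bag in every tree decomposition; so some bag has ≥ 4 vertices and tw(G) ≥ 3. Combining the bounds, tw(G) = 3.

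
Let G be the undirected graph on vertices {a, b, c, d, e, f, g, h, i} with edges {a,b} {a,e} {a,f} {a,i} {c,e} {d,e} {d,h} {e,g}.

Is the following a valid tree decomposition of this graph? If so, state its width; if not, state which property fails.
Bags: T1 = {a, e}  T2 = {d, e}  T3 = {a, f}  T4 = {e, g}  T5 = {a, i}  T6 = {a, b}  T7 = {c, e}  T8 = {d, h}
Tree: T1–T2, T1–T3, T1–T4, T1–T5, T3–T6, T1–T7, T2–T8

Yes; width 1.

Vertex coverage: the bags together contain {a, b, c, d, e, f, g, h, i}, the full vertex set. Edge coverage: each edge of G has both endpoints in at least one bag. Running intersection: for every vertex, the bags containing it form a connected subtree. All three properties hold, so this is a valid tree decomposition of width max|bag| − 1 = 1, and hence tw(G) ≤ 1.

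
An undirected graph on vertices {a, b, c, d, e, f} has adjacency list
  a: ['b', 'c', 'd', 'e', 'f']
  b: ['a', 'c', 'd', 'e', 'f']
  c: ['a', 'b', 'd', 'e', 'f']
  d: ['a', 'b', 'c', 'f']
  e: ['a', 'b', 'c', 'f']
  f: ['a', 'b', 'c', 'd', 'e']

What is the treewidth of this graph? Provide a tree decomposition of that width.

Each bag holds 5 vertices, so the decomposition has width 4, which upper-bounds the treewidth. On the other hand G contains the 5-clique {a, b, c, d, f}. A clique must lie in a single bag of any decomposition, so no decomposition can have width below 4. Combining the bounds, tw(G) = 4.

Treewidth 4.
One such decomposition:
Bags: B1 = {a, b, c, d, f}  B2 = {a, b, c, e, f}
Tree: B1–B2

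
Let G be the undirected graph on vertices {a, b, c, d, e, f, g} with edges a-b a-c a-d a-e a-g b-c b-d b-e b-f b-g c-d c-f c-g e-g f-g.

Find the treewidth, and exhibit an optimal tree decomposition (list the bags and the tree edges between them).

The largest bag has 4 vertices, giving width 3; this decomposition certifies tw(G) ≤ 3. For the lower bound, the 4 vertices {a, b, c, d} are pairwise adjacent, and any tree decomposition puts a clique entirely inside one bag — forcing width ≥ 3. Combining the bounds, tw(G) = 3.

Treewidth 3.
One optimal decomposition is:
Bags: B1 = {b, c, f, g}  B2 = {a, b, c, g}  B3 = {a, b, e, g}  B4 = {a, b, c, d}
Tree: B1–B2, B2–B3, B2–B4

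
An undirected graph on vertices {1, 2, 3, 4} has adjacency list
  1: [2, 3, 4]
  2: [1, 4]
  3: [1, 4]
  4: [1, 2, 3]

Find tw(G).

2

A width-2 tree decomposition is:
Bags: B1 = {1, 3, 4}  B2 = {1, 2, 4}
Tree: B1–B2
Each bag holds 3 vertices, so the decomposition has width 2, which upper-bounds the treewidth. Conversely, {1, 2, 4} is a clique of size 3, and the vertices of any clique must share a bag in every tree decomposition; so some bag has ≥ 3 vertices and tw(G) ≥ 2. Combining the bounds, tw(G) = 2.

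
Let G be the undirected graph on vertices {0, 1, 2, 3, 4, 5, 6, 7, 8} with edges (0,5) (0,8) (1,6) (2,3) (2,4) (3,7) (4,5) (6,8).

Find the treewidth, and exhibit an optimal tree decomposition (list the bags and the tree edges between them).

Each bag holds 2 vertices, so the decomposition has width 1, which upper-bounds the treewidth. Since G has at least one edge (e.g. 1–6), it is not an edgeless graph, so tw(G) ≥ 1. The upper and lower bounds meet at 1, so that is the treewidth.

Treewidth 1.
One such decomposition:
Bags: B1 = {1, 6}  B2 = {6, 8}  B3 = {0, 8}  B4 = {0, 5}  B5 = {4, 5}  B6 = {2, 4}  B7 = {2, 3}  B8 = {3, 7}
Tree: B1–B2, B2–B3, B3–B4, B4–B5, B5–B6, B6–B7, B7–B8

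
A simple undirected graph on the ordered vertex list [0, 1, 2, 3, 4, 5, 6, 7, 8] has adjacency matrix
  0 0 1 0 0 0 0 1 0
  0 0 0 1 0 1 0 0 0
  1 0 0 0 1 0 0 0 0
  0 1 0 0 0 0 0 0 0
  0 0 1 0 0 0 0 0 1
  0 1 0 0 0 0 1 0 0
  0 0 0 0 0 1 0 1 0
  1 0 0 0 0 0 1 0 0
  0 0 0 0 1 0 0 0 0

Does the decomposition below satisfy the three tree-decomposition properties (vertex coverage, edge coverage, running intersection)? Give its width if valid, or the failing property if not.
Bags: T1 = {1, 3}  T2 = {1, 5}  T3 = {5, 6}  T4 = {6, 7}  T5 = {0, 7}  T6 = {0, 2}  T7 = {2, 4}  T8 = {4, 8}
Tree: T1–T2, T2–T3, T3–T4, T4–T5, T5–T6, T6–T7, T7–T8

Yes; width 1.

Every vertex of G appears in some bag (union = {0, 1, 2, 3, 4, 5, 6, 7, 8}); every edge is covered by a bag; and for each vertex v the set of bags containing v is connected in the bag tree. The decomposition is therefore valid. The largest bag has 2 vertices, so the width is 1.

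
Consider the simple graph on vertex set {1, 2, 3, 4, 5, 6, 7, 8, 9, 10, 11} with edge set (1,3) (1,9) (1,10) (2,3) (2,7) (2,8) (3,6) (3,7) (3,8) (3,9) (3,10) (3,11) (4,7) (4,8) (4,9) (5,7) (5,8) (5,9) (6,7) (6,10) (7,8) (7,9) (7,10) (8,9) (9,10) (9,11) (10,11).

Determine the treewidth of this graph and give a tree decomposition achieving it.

The largest bag has 4 vertices, giving width 3; this decomposition certifies tw(G) ≤ 3. Conversely, {1, 3, 9, 10} is a clique of size 4, and the vertices of any clique must share a bag in every tree decomposition; so some bag has ≥ 4 vertices and tw(G) ≥ 3. The upper and lower bounds meet at 3, so that is the treewidth.

Treewidth 3.
Bags: B1 = {3, 7, 8, 9}  B2 = {3, 7, 9, 10}  B3 = {4, 7, 8, 9}  B4 = {1, 3, 9, 10}  B5 = {3, 6, 7, 10}  B6 = {5, 7, 8, 9}  B7 = {2, 3, 7, 8}  B8 = {3, 9, 10, 11}
Tree: B1–B2, B1–B3, B2–B4, B2–B5, B1–B6, B1–B7, B2–B8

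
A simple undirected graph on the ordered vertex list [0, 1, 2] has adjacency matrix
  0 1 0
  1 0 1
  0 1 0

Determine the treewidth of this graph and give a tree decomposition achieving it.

Treewidth 1.
One optimal decomposition is:
Bags: B1 = {1, 2}  B2 = {0, 1}
Tree: B1–B2

The largest bag has 2 vertices, giving width 1; this decomposition certifies tw(G) ≤ 1. G has an edge, so its treewidth is at least 1. Therefore the treewidth is 1.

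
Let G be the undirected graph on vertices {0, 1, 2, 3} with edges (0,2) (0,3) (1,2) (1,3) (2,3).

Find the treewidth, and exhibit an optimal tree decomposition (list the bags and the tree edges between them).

Treewidth 2.
One such decomposition:
Bags: B1 = {0, 2, 3}  B2 = {1, 2, 3}
Tree: B1–B2

Every bag has size at most 3, so the width is 3 − 1 = 2 and tw(G) ≤ 2. On the other hand G contains the 3-clique {0, 2, 3}. A clique must lie in a single bag of any decomposition, so no decomposition can have width below 2. Therefore the treewidth is 2.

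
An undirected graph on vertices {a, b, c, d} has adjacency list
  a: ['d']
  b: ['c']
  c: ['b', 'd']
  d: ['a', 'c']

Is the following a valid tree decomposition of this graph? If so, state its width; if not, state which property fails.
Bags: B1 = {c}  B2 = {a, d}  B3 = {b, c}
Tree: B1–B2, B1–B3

A tree decomposition must satisfy three properties: every vertex lies in some bag; for every edge, both endpoints lie together in some bag; and for every vertex, the bags containing it form a connected subtree. Here edge (d,c) lies in no bag, so the decomposition is invalid.

No — edge (d,c) lies in no bag.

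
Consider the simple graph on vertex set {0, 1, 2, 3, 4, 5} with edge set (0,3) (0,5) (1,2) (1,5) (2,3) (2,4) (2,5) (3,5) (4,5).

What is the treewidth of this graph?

2

A width-2 tree decomposition is:
Bags: B1 = {2, 3, 5}  B2 = {0, 3, 5}  B3 = {2, 4, 5}  B4 = {1, 2, 5}
Tree: B1–B2, B1–B3, B3–B4
The largest bag has 3 vertices, giving width 2; this decomposition certifies tw(G) ≤ 2. Conversely, {0, 3, 5} is a clique of size 3, and the vertices of any clique must share a bag in every tree decomposition; so some bag has ≥ 3 vertices and tw(G) ≥ 2. Hence tw(G) = 2 exactly.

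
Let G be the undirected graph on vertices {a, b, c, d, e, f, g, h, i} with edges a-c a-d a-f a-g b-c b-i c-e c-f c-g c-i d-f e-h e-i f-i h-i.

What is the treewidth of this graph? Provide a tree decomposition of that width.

Treewidth 2.
One optimal decomposition is:
Bags: B1 = {a, c, f}  B2 = {c, f, i}  B3 = {b, c, i}  B4 = {c, e, i}  B5 = {a, d, f}  B6 = {e, h, i}  B7 = {a, c, g}
Tree: B1–B2, B2–B3, B3–B4, B1–B5, B4–B6, B1–B7

The largest bag has 3 vertices, giving width 2; this decomposition certifies tw(G) ≤ 2. For the lower bound, the 3 vertices {a, d, f} are pairwise adjacent, and any tree decomposition puts a clique entirely inside one bag — forcing width ≥ 2. Combining the bounds, tw(G) = 2.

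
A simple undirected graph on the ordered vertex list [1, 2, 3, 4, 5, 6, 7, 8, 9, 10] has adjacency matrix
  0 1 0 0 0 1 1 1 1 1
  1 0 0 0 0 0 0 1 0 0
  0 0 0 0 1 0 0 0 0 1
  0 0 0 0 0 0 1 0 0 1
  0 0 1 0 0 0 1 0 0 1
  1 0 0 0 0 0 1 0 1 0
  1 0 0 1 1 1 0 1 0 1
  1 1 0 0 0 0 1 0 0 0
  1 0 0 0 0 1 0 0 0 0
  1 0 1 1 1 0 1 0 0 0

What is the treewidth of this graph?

A width-2 tree decomposition is:
Bags: B1 = {1, 7, 10}  B2 = {1, 6, 7}  B3 = {1, 7, 8}  B4 = {5, 7, 10}  B5 = {4, 7, 10}  B6 = {3, 5, 10}  B7 = {1, 6, 9}  B8 = {1, 2, 8}
Tree: B1–B2, B1–B3, B1–B4, B4–B5, B4–B6, B2–B7, B3–B8
Each bag holds 3 vertices, so the decomposition has width 2, which upper-bounds the treewidth. Conversely, {1, 6, 9} is a clique of size 3, and the vertices of any clique must share a bag in every tree decomposition; so some bag has ≥ 3 vertices and tw(G) ≥ 2. Hence tw(G) = 2 exactly.

2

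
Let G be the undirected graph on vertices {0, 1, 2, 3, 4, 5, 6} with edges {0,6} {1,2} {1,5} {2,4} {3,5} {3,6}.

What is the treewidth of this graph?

A width-1 tree decomposition is:
Bags: B1 = {0, 6}  B2 = {3, 6}  B3 = {3, 5}  B4 = {1, 5}  B5 = {1, 2}  B6 = {2, 4}
Tree: B1–B2, B2–B3, B3–B4, B4–B5, B5–B6
Each bag holds 2 vertices, so the decomposition has width 1, which upper-bounds the treewidth. Since G has at least one edge (e.g. 0–6), it is not an edgeless graph, so tw(G) ≥ 1. Therefore the treewidth is 1.

1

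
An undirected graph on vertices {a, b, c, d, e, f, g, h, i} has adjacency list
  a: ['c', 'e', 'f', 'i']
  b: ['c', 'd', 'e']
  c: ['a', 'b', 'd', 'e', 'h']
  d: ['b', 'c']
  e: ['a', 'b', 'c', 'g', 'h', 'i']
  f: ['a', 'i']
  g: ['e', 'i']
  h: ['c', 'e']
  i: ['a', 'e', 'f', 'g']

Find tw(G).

2

A width-2 tree decomposition is:
Bags: B1 = {a, e, i}  B2 = {e, g, i}  B3 = {a, c, e}  B4 = {a, f, i}  B5 = {b, c, e}  B6 = {c, e, h}  B7 = {b, c, d}
Tree: B1–B2, B1–B3, B1–B4, B3–B5, B5–B6, B5–B7
The largest bag has 3 vertices, giving width 2; this decomposition certifies tw(G) ≤ 2. Conversely, {b, c, d} is a clique of size 3, and the vertices of any clique must share a bag in every tree decomposition; so some bag has ≥ 3 vertices and tw(G) ≥ 2. Therefore the treewidth is 2.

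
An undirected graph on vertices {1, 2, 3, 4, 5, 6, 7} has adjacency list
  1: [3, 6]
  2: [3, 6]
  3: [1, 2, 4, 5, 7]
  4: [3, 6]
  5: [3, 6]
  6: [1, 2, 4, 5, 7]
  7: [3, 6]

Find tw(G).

2

A width-2 tree decomposition is:
Bags: B1 = {3, 4, 6}  B2 = {2, 3, 6}  B3 = {3, 5, 6}  B4 = {3, 6, 7}  B5 = {1, 3, 6}
Tree: B1–B2, B2–B3, B3–B4, B4–B5
The largest bag has 3 vertices, giving width 2; this decomposition certifies tw(G) ≤ 2. The edges 6–4–3–2–6 form a cycle, so G is not a tree and its treewidth is at least 2. Therefore the treewidth is 2.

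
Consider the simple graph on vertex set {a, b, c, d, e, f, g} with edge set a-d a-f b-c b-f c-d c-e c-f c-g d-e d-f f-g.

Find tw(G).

2

A width-2 tree decomposition is:
Bags: B1 = {b, c, f}  B2 = {c, f, g}  B3 = {c, d, f}  B4 = {a, d, f}  B5 = {c, d, e}
Tree: B1–B2, B1–B3, B3–B4, B3–B5
Each bag holds 3 vertices, so the decomposition has width 2, which upper-bounds the treewidth. On the other hand G contains the 3-clique {c, d, e}. A clique must lie in a single bag of any decomposition, so no decomposition can have width below 2. The upper and lower bounds meet at 2, so that is the treewidth.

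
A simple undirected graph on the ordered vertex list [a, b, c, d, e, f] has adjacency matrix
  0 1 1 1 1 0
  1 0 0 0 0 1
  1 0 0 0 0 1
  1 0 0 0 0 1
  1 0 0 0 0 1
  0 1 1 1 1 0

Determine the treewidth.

2

A width-2 tree decomposition is:
Bags: B1 = {a, b, f}  B2 = {a, d, f}  B3 = {a, c, f}  B4 = {a, e, f}
Tree: B1–B2, B2–B3, B3–B4
Every bag has size at most 3, so the width is 3 − 1 = 2 and tw(G) ≤ 2. The edges b–f–d–a–b form a cycle, so G is not a tree and its treewidth is at least 2. The upper and lower bounds meet at 2, so that is the treewidth.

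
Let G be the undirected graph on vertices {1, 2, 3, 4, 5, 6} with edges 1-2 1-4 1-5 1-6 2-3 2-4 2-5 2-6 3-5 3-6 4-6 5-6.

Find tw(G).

A width-3 tree decomposition is:
Bags: B1 = {2, 3, 5, 6}  B2 = {1, 2, 5, 6}  B3 = {1, 2, 4, 6}
Tree: B1–B2, B2–B3
The largest bag has 4 vertices, giving width 3; this decomposition certifies tw(G) ≤ 3. For the lower bound, the 4 vertices {1, 2, 4, 6} are pairwise adjacent, and any tree decomposition puts a clique entirely inside one bag — forcing width ≥ 3. Therefore the treewidth is 3.

3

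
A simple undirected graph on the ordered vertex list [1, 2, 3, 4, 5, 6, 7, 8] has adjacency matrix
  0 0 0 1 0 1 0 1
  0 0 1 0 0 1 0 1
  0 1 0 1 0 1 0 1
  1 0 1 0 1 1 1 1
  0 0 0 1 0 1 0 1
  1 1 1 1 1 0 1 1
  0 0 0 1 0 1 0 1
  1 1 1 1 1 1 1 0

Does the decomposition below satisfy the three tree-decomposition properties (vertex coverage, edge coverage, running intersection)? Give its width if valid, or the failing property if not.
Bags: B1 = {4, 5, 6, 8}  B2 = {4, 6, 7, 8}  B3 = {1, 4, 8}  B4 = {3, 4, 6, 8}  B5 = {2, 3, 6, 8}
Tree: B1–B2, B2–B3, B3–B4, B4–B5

A tree decomposition must satisfy three properties: every vertex lies in some bag; for every edge, both endpoints lie together in some bag; and for every vertex, the bags containing it form a connected subtree. Here edge (6,1) lies in no bag, so the decomposition is invalid.

No — edge (6,1) lies in no bag.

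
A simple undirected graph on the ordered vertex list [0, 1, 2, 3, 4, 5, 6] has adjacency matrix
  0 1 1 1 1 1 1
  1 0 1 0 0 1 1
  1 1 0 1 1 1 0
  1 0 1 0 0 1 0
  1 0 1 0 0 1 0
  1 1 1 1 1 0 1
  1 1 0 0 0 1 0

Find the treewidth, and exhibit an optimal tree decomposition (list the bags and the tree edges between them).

Treewidth 3.
One such decomposition:
Bags: B1 = {0, 2, 4, 5}  B2 = {0, 1, 2, 5}  B3 = {0, 2, 3, 5}  B4 = {0, 1, 5, 6}
Tree: B1–B2, B2–B3, B2–B4

Every bag has size at most 4, so the width is 4 − 1 = 3 and tw(G) ≤ 3. Conversely, {0, 1, 2, 5} is a clique of size 4, and the vertices of any clique must share a bag in every tree decomposition; so some bag has ≥ 4 vertices and tw(G) ≥ 3. Hence tw(G) = 3 exactly.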